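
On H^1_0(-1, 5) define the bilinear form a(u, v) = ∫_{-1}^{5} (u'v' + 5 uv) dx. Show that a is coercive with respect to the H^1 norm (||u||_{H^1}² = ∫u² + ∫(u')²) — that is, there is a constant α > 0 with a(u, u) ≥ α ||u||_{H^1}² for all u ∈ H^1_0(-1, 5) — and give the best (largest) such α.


α = 1

Coercivity of a(·,·) on H^1_0(-1, 5) means a(u, u) ≥ α ||u||_{H^1}² for every u ∈ H^1_0.
The interval has length L = 6, and Poincaré/coercivity depend only on L. Here a(u, u) = ∫(u')² + (5)·∫u².
Here c = 5 ≥ 1, so a(u,u) = ∫(u')² + c∫u² ≥ ∫(u')² + ∫u² = ||u||_{H^1}², i.e. α = 1 works. No larger α is possible: a(u,u) ≥ α||u||_{H^1}² means (1−α)∫(u')² ≥ (α−c)∫u², and for the modes u_n = sin(nπ(x−x₀)/L) (x₀ the left endpoint) one has ∫u_n²/∫(u_n')² = (L/(nπ))² → 0, so a(u_n,u_n)/||u_n||_{H^1}² → 1. Hence the optimal constant is α = 1.
Therefore α = 1.


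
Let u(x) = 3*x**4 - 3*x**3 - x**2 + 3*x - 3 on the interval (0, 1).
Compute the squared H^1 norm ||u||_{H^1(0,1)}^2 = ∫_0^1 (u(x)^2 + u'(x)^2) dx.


||u||_{H^1}^2 = 521/60

The H^1 norm (squared) on an interval (0, L) is
  ||u||_{H^1}^2 = ∫_0^L u(x)^2 dx + ∫_0^L u'(x)^2 dx.
Compute u'(x) = 12*x**3 - 9*x**2 - 2*x + 3.
Then u(x)^2 = 9*x**8 - 18*x**7 + 3*x**6 + 24*x**5 - 35*x**4 + 12*x**3 + 15*x**2 - 18*x + 9 and u'(x)^2 = 144*x**6 - 216*x**5 + 33*x**4 + 108*x**3 - 50*x**2 - 12*x + 9.
Integrate each monomial from 0 to 1 using ∫_0^1 c·x^n dx = c·1^(n+1)/(n+1):
  ∫_0^1 u(x)^2 dx = ∫_0^1 (9*x^8 - 18*x^7 + 3*x^6 + 24*x^5 - 35*x^4 + 12*x^3 + 15*x^2 - 18*x + 9) dx. Term by term:
    ∫_0^1 9*x^8 dx = 1;  ∫_0^1 -18*x^7 dx = -9/4;  ∫_0^1 3*x^6 dx = 3/7;
    ∫_0^1 24*x^5 dx = 4;  ∫_0^1 -35*x^4 dx = -7;  ∫_0^1 12*x^3 dx = 3;
    ∫_0^1 15*x^2 dx = 5;  ∫_0^1 -18*x dx = -9;  ∫_0^1 9 dx = 9.
  Sum: 1 − 9/4 + 3/7 + 4 − 7 + 3 + 5 − 9 + 9 = 117/28.
  ∫_0^1 u'(x)^2 dx = ∫_0^1 (144*x^6 - 216*x^5 + 33*x^4 + 108*x^3 - 50*x^2 - 12*x + 9) dx. Term by term:
    ∫_0^1 144*x^6 dx = 144/7;  ∫_0^1 -216*x^5 dx = -36;  ∫_0^1 33*x^4 dx = 33/5;
    ∫_0^1 108*x^3 dx = 27;  ∫_0^1 -50*x^2 dx = -50/3;  ∫_0^1 -12*x dx = -6;
    ∫_0^1 9 dx = 9.
  Sum: 144/7 − 36 + 33/5 + 27 − 50/3 − 6 + 9 = 473/105.
Adding: ||u||_{H^1}^2 = 117/28 + 473/105 = 521/60.


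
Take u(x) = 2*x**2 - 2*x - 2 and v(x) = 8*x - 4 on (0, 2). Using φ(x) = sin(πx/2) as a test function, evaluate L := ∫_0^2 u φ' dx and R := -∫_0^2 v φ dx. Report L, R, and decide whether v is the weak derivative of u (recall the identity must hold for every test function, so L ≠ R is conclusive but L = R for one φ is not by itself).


LHS = -8/π, RHS = -16/π. No, v is not the weak derivative of u.

u(x) = 2*x**2 - 2*x - 2, classical derivative u'(x) = 4*x - 2.
φ(x) = sin(πx/2), so φ'(x) = π*cos(π*x/2)/2.
Note φ(0) = φ(2) = 0, so the boundary term u·φ vanishes.
LHS = ∫_0^2 u(x) φ'(x) dx = ∫_0^2 (π*x^2*cos(π*x/2) - π*x*cos(π*x/2) - π*cos(π*x/2)) dx. Term by term:
  ∫_0^2 -π*cos(π*x/2) dx = 0;  ∫_0^2 π*x^2*cos(π*x/2) dx = -16/π;  ∫_0^2 -π*x*cos(π*x/2) dx = 8/π.
Sum: 0 − 16/π + 8/π = -8/π.
So LHS = -8/π.
∫_0^2 v(x) φ(x) dx = ∫_0^2 (8*x*sin(π*x/2) - 4*sin(π*x/2)) dx. Term by term:
  ∫_0^2 -4*sin(π*x/2) dx = -16/π;  ∫_0^2 8*x*sin(π*x/2) dx = 32/π.
Sum: -16/π + 32/π = 16/π.
So RHS = -∫_0^2 v(x) φ(x) dx = -16/π.
LHS − RHS = 8/π ≠ 0, so the identity fails.
(For a valid weak derivative the identity must hold for EVERY test function, in particular this one. The failure shows v is NOT the weak derivative of u.)
Correct weak derivative would be u'(x) = 4*x - 2.


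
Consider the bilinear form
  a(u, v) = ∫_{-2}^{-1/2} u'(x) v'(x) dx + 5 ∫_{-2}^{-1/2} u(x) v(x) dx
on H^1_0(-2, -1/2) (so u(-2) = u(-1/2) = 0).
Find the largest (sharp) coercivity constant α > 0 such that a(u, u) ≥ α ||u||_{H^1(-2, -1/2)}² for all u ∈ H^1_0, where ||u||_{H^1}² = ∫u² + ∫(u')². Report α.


α = 1

Coercivity of a(·,·) on H^1_0(-2, -1/2) means a(u, u) ≥ α ||u||_{H^1}² for every u ∈ H^1_0.
The interval has length L = 3/2, and Poincaré/coercivity depend only on L. Here a(u, u) = ∫(u')² + (5)·∫u².
Here c = 5 ≥ 1, so a(u,u) = ∫(u')² + c∫u² ≥ ∫(u')² + ∫u² = ||u||_{H^1}², i.e. α = 1 works. No larger α is possible: a(u,u) ≥ α||u||_{H^1}² means (1−α)∫(u')² ≥ (α−c)∫u², and for the modes u_n = sin(nπ(x−x₀)/L) (x₀ the left endpoint) one has ∫u_n²/∫(u_n')² = (L/(nπ))² → 0, so a(u_n,u_n)/||u_n||_{H^1}² → 1. Hence the optimal constant is α = 1.
Therefore α = 1.


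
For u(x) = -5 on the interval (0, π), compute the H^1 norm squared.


||u||_{H^1(0,π)}^2 = 25*π

u'(x) = 0.
Expand u² and (u')² and integrate term by term on (0, π), using: for integers n ≥ 1, ∫_0^π sin²(nx) dx = ∫_0^π cos²(nx) dx = π/2; for n ≠ n', ∫_0^π sin(nx)sin(n'x) dx = ∫_0^π cos(nx)cos(n'x) dx = 0; and by product-to-sum, ∫_0^π sin(nx)cos(n'x) dx = ½∫_0^π [sin((n+n')x) + sin((n−n')x)] dx, which is 0 when n+n' is even and 2n/(n²−n'²) when n+n' is odd (it need not vanish on (0, π)). For the constant mode: ∫_0^π 1 dx = π, ∫_0^π cos(nx) dx = 0, ∫_0^π sin(nx) dx = (1−(−1)^n)/n.
  u² squared terms: (-5)²·∫1 dx = 25·π = 25*π.
  So ∫_0^π u² dx = 25*π.
  u' ≡ 0, so ∫_0^π (u')² dx = 0.
||u||_{H^1}^2 = (25*π) + (0) = 25*π.


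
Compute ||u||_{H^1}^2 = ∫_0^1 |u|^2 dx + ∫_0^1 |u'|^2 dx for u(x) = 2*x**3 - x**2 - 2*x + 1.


||u||_{H^1}^2 = 284/105

The H^1 norm (squared) on an interval (0, L) is
  ||u||_{H^1}^2 = ∫_0^L u(x)^2 dx + ∫_0^L u'(x)^2 dx.
Compute u'(x) = 6*x**2 - 2*x - 2.
Then u(x)^2 = 4*x**6 - 4*x**5 - 7*x**4 + 8*x**3 + 2*x**2 - 4*x + 1 and u'(x)^2 = 36*x**4 - 24*x**3 - 20*x**2 + 8*x + 4.
Integrate each monomial from 0 to 1 using ∫_0^1 c·x^n dx = c·1^(n+1)/(n+1):
  ∫_0^1 u(x)^2 dx = ∫_0^1 (4*x^6 - 4*x^5 - 7*x^4 + 8*x^3 + 2*x^2 - 4*x + 1) dx. Term by term:
    ∫_0^1 4*x^6 dx = 4/7;  ∫_0^1 -4*x^5 dx = -2/3;  ∫_0^1 -7*x^4 dx = -7/5;
    ∫_0^1 8*x^3 dx = 2;  ∫_0^1 2*x^2 dx = 2/3;  ∫_0^1 -4*x dx = -2;
    ∫_0^1 1 dx = 1.
  Sum: 4/7 − 2/3 − 7/5 + 2 + 2/3 − 2 + 1 = 6/35.
  ∫_0^1 u'(x)^2 dx = ∫_0^1 (36*x^4 - 24*x^3 - 20*x^2 + 8*x + 4) dx. Term by term:
    ∫_0^1 36*x^4 dx = 36/5;  ∫_0^1 -24*x^3 dx = -6;  ∫_0^1 -20*x^2 dx = -20/3;
    ∫_0^1 8*x dx = 4;  ∫_0^1 4 dx = 4.
  Sum: 36/5 − 6 − 20/3 + 4 + 4 = 38/15.
Adding: ||u||_{H^1}^2 = 6/35 + 38/15 = 284/105.


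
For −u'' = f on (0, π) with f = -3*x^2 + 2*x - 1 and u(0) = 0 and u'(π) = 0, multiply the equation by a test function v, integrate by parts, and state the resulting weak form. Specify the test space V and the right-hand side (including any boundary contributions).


V = {v ∈ H^1(0, π) : v(0) = 0} (test functions vanish at x = 0 where u is specified); weak form: ∫_0^π u'v' dx = ∫_0^π (-3*x^2 + 2*x - 1) v dx for all v ∈ V.

Multiply both sides by a test function v and integrate from 0 to π:
  ∫_0^π −u''(x) v(x) dx = ∫_0^π f(x) v(x) dx.
Integrate the LHS by parts once:
  ∫_0^π −u'' v dx = −[u'(x) v(x)]_0^π + ∫_0^π u'(x) v'(x) dx.
Thus ∫_0^π u'(x) v'(x) dx = ∫_0^π f(x) v(x) dx + [u'(x) v(x)]_0^π.
Choose V so that boundary terms are either known or forced to vanish.
Mixed BC: u(0) = 0 (Dirichlet) and u'(π) = 0 (Neumann). Define V = {v ∈ H^1(0, π) : v(0) = 0}. Then [u' v]_0^π = u'(π)·v(π) − u'(0)·0 = 0.
Weak formulation: find u (satisfying any essential BC) such that ∫_0^π u'(x) v'(x) dx = ∫_0^π f v dx for all v ∈ V (Dirichlet at 0 absorbed into V; the Neumann datum at x = π is zero, so no boundary term remains).
Substituting f(x) = -3*x^2 + 2*x - 1, the right-hand side is ∫_0^π (-3*x^2 + 2*x - 1) v dx.


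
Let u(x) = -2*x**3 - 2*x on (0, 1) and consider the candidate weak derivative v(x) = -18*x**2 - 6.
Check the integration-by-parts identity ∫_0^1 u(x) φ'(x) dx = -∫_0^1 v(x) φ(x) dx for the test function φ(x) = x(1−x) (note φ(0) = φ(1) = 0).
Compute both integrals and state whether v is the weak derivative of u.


LHS = 19/30, RHS = 19/10. No, v is not the weak derivative of u.

u(x) = -2*x**3 - 2*x, classical derivative u'(x) = -6*x**2 - 2.
φ(x) = x(1−x), so φ'(x) = 1 - 2*x.
Note φ(0) = φ(1) = 0, so the boundary term u·φ vanishes.
LHS = ∫_0^1 u(x) φ'(x) dx = ∫_0^1 (4*x^4 - 2*x^3 + 4*x^2 - 2*x) dx. Term by term:
  ∫_0^1 4*x^4 dx = 4/5;  ∫_0^1 -2*x^3 dx = -1/2;  ∫_0^1 4*x^2 dx = 4/3;
  ∫_0^1 -2*x dx = -1.
Sum: 4/5 − 1/2 + 4/3 − 1 = 19/30.
So LHS = 19/30.
∫_0^1 v(x) φ(x) dx = ∫_0^1 (18*x^4 - 18*x^3 + 6*x^2 - 6*x) dx. Term by term:
  ∫_0^1 18*x^4 dx = 18/5;  ∫_0^1 -18*x^3 dx = -9/2;  ∫_0^1 6*x^2 dx = 2;
  ∫_0^1 -6*x dx = -3.
Sum: 18/5 − 9/2 + 2 − 3 = -19/10.
So RHS = -∫_0^1 v(x) φ(x) dx = 19/10.
LHS − RHS = -19/15 ≠ 0, so the identity fails.
(For a valid weak derivative the identity must hold for EVERY test function, in particular this one. The failure shows v is NOT the weak derivative of u.)
Correct weak derivative would be u'(x) = -6*x**2 - 2.


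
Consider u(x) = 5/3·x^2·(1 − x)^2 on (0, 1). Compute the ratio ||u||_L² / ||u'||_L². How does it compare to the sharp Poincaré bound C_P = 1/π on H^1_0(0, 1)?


||u||_L² / ||u'||_L² = sqrt(3)/6 < C_P = 1/π.

u(x) = 5/3·x^2·(1 − x)^2, so u'(x) = 10*x*(x - 1)*(2*x - 1)/3.
u(x) = 5/3·x^2·(1 − x)^2 vanishes at x = 0 and x = 1, so u ∈ H^1_0(0, 1). Differentiate via the product rule and integrate the resulting polynomials term by term.
  ∫_0^1 u² dx = ∫_0^1 (25*x^8/9 - 100*x^7/9 + 50*x^6/3 - 100*x^5/9 + 25*x^4/9) dx. Term by term:
    ∫_0^1 25*x^8/9 dx = 25/81;  ∫_0^1 -100*x^7/9 dx = -25/18;  ∫_0^1 50*x^6/3 dx = 50/21;
    ∫_0^1 -100*x^5/9 dx = -50/27;  ∫_0^1 25*x^4/9 dx = 5/9.
  Sum: 25/81 − 25/18 + 50/21 − 50/27 + 5/9 = 5/1134.
  ∫_0^1 (u')² dx = ∫_0^1 (400*x^6/9 - 400*x^5/3 + 1300*x^4/9 - 200*x^3/3 + 100*x^2/9) dx. Term by term:
    ∫_0^1 400*x^6/9 dx = 400/63;  ∫_0^1 -400*x^5/3 dx = -200/9;  ∫_0^1 1300*x^4/9 dx = 260/9;
    ∫_0^1 -200*x^3/3 dx = -50/3;  ∫_0^1 100*x^2/9 dx = 100/27.
  Sum: 400/63 − 200/9 + 260/9 − 50/3 + 100/27 = 10/189.
∫_0^1 u² dx = 5/1134, so ||u||_L² = sqrt(70)/126.
∫_0^1 (u')² dx = 10/189, so ||u'||_L² = sqrt(210)/63.
Ratio ||u||_L² / ||u'||_L² = sqrt(3)/6.
Sharp Poincaré constant on H^1_0(0, 1) is C_P = L/π = 1/π, achieved by sin(π·x).
A polynomial bump cannot attain the sharp Poincaré constant (only the first sine eigenfunction does), so the ratio is strictly less than C_P, consistent with ||u||_L² ≤ C_P ||u'||_L².


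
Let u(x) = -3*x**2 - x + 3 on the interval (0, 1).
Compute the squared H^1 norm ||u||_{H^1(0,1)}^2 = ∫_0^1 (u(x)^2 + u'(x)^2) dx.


||u||_{H^1}^2 = 679/30

The H^1 norm (squared) on an interval (0, L) is
  ||u||_{H^1}^2 = ∫_0^L u(x)^2 dx + ∫_0^L u'(x)^2 dx.
Compute u'(x) = -6*x - 1.
Then u(x)^2 = 9*x**4 + 6*x**3 - 17*x**2 - 6*x + 9 and u'(x)^2 = 36*x**2 + 12*x + 1.
Integrate each monomial from 0 to 1 using ∫_0^1 c·x^n dx = c·1^(n+1)/(n+1):
  ∫_0^1 u(x)^2 dx = ∫_0^1 (9*x^4 + 6*x^3 - 17*x^2 - 6*x + 9) dx. Term by term:
    ∫_0^1 9*x^4 dx = 9/5;  ∫_0^1 6*x^3 dx = 3/2;  ∫_0^1 -17*x^2 dx = -17/3;
    ∫_0^1 -6*x dx = -3;  ∫_0^1 9 dx = 9.
  Sum: 9/5 + 3/2 − 17/3 − 3 + 9 = 109/30.
  ∫_0^1 u'(x)^2 dx = ∫_0^1 (36*x^2 + 12*x + 1) dx. Term by term:
    ∫_0^1 36*x^2 dx = 12;  ∫_0^1 12*x dx = 6;  ∫_0^1 1 dx = 1.
  Sum: 12 + 6 + 1 = 19.
Adding: ||u||_{H^1}^2 = 109/30 + 19 = 679/30.


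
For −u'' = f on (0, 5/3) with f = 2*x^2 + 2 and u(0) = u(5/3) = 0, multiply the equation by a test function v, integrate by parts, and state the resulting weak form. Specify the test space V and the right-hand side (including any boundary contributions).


V = H^1_0(0, 5/3) (so v(0) = v(5/3) = 0); weak form: ∫_0^5/3 u'v' dx = ∫_0^5/3 (2*x^2 + 2) v dx for all v ∈ V.

Multiply both sides by a test function v and integrate from 0 to 5/3:
  ∫_0^5/3 −u''(x) v(x) dx = ∫_0^5/3 f(x) v(x) dx.
Integrate the LHS by parts once:
  ∫_0^5/3 −u'' v dx = −[u'(x) v(x)]_0^5/3 + ∫_0^5/3 u'(x) v'(x) dx.
Thus ∫_0^5/3 u'(x) v'(x) dx = ∫_0^5/3 f(x) v(x) dx + [u'(x) v(x)]_0^5/3.
Choose V so that boundary terms are either known or forced to vanish.
u is Dirichlet: u(0) = u(5/3) = 0. Let V = H^1_0(0, 5/3); then v(0) = v(5/3) = 0, and [u' v]_0^5/3 = 0.
Weak formulation: find u (satisfying any essential BC) such that ∫_0^5/3 u'(x) v'(x) dx = ∫_0^5/3 f v dx for all v ∈ V.
Substituting f(x) = 2*x^2 + 2, the right-hand side is ∫_0^5/3 (2*x^2 + 2) v dx.


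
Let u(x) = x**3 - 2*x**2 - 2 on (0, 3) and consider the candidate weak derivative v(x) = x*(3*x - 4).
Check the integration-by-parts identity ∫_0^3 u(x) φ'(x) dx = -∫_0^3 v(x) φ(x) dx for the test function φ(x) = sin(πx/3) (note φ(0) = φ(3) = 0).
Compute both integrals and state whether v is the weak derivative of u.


LHS = -45/π + 324/π^3, RHS = -45/π + 324/π^3. Yes, v = u' weakly.

u(x) = x**3 - 2*x**2 - 2, classical derivative u'(x) = 3*x**2 - 4*x.
φ(x) = sin(πx/3), so φ'(x) = π*cos(π*x/3)/3.
Note φ(0) = φ(3) = 0, so the boundary term u·φ vanishes.
LHS = ∫_0^3 u(x) φ'(x) dx = ∫_0^3 (π*x^3*cos(π*x/3)/3 - 2*π*x^2*cos(π*x/3)/3 - 2*π*cos(π*x/3)/3) dx. Term by term:
  ∫_0^3 -2*π*cos(π*x/3)/3 dx = 0;  ∫_0^3 -2*π*x^2*cos(π*x/3)/3 dx = 36/π;  ∫_0^3 π*x^3*cos(π*x/3)/3 dx = -81/π + 324/π^3.
Sum: 0 + 36/π + -81/π + 324/π^3 = -45/π + 324/π^3.
So LHS = -45/π + 324/π^3.
∫_0^3 v(x) φ(x) dx = ∫_0^3 (3*x^2*sin(π*x/3) - 4*x*sin(π*x/3)) dx. Term by term:
  ∫_0^3 -4*x*sin(π*x/3) dx = -36/π;  ∫_0^3 3*x^2*sin(π*x/3) dx = -324/π^3 + 81/π.
Sum: -36/π + -324/π^3 + 81/π = -324/π^3 + 45/π.
So RHS = -∫_0^3 v(x) φ(x) dx = -45/π + 324/π^3.
LHS = RHS, so the identity holds for this test φ.
Moreover u is smooth here and v(x) = u'(x) = 3*x**2 - 4*x pointwise, so the identity holds for every test function. Hence v is the weak derivative of u.


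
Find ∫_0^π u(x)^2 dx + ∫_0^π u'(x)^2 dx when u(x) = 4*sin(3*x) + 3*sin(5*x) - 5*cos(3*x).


||u||_{H^1(0,π)}^2 = 322*π

u'(x) = 15*sin(3*x) + 12*cos(3*x) + 15*cos(5*x).
Expand u² and (u')² and integrate term by term on (0, π), using: for integers n ≥ 1, ∫_0^π sin²(nx) dx = ∫_0^π cos²(nx) dx = π/2; for n ≠ n', ∫_0^π sin(nx)sin(n'x) dx = ∫_0^π cos(nx)cos(n'x) dx = 0; and by product-to-sum, ∫_0^π sin(nx)cos(n'x) dx = ½∫_0^π [sin((n+n')x) + sin((n−n')x)] dx, which is 0 when n+n' is even and 2n/(n²−n'²) when n+n' is odd (it need not vanish on (0, π)).
  u² squared terms: (-5)²·∫cos(3x)² dx = 25·π/2 = 25*π/2;  (3)²·∫sin(5x)² dx = 9·π/2 = 9*π/2;  (4)²·∫sin(3x)² dx = 16·π/2 = 8*π.
  u² cross terms: 2·(-5)·(3)·∫cos(3x)·sin(5x) dx = -30·(0) = 0;  2·(-5)·(4)·∫cos(3x)·sin(3x) dx = -40·(0) = 0;  2·(3)·(4)·∫sin(5x)·sin(3x) dx = 24·(0) = 0.
  So ∫_0^π u² dx = 25*π/2 + 9*π/2 + 8*π + 0 + 0 + 0 = 25*π.
  (u')² squared terms: (12)²·∫cos(3x)² dx = 144·π/2 = 72*π;  (15)²·∫cos(5x)² dx = 225·π/2 = 225*π/2;  (15)²·∫sin(3x)² dx = 225·π/2 = 225*π/2.
  (u')² cross terms: 2·(12)·(15)·∫cos(3x)·cos(5x) dx = 360·(0) = 0;  2·(12)·(15)·∫cos(3x)·sin(3x) dx = 360·(0) = 0;  2·(15)·(15)·∫cos(5x)·sin(3x) dx = 450·(0) = 0.
  So ∫_0^π (u')² dx = 72*π + 225*π/2 + 225*π/2 + 0 + 0 + 0 = 297*π.
||u||_{H^1}^2 = (25*π) + (297*π) = 322*π.


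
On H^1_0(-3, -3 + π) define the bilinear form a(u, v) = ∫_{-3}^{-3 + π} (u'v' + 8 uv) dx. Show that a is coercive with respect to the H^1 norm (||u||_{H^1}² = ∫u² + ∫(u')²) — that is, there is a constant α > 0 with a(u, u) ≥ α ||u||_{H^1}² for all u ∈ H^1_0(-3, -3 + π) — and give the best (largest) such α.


α = 1

Coercivity of a(·,·) on H^1_0(-3, -3 + π) means a(u, u) ≥ α ||u||_{H^1}² for every u ∈ H^1_0.
The interval has length L = π, and Poincaré/coercivity depend only on L. Here a(u, u) = ∫(u')² + (8)·∫u².
Here c = 8 ≥ 1, so a(u,u) = ∫(u')² + c∫u² ≥ ∫(u')² + ∫u² = ||u||_{H^1}², i.e. α = 1 works. No larger α is possible: a(u,u) ≥ α||u||_{H^1}² means (1−α)∫(u')² ≥ (α−c)∫u², and for the modes u_n = sin(nπ(x−x₀)/L) (x₀ the left endpoint) one has ∫u_n²/∫(u_n')² = (L/(nπ))² → 0, so a(u_n,u_n)/||u_n||_{H^1}² → 1. Hence the optimal constant is α = 1.
Therefore α = 1.


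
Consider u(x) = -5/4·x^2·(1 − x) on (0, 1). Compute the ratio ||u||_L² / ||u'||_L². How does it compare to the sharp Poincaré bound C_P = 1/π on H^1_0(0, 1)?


||u||_L² / ||u'||_L² = sqrt(14)/14 < C_P = 1/π.

u(x) = -5/4·x^2·(1 − x), so u'(x) = 5*x*(3*x - 2)/4.
u(x) = -5/4·x^2·(1 − x) vanishes at x = 0 and x = 1, so u ∈ H^1_0(0, 1). Differentiate via the product rule and integrate the resulting polynomials term by term.
  ∫_0^1 u² dx = ∫_0^1 (25*x^6/16 - 25*x^5/8 + 25*x^4/16) dx. Term by term:
    ∫_0^1 25*x^6/16 dx = 25/112;  ∫_0^1 -25*x^5/8 dx = -25/48;  ∫_0^1 25*x^4/16 dx = 5/16.
  Sum: 25/112 − 25/48 + 5/16 = 5/336.
  ∫_0^1 (u')² dx = ∫_0^1 (225*x^4/16 - 75*x^3/4 + 25*x^2/4) dx. Term by term:
    ∫_0^1 225*x^4/16 dx = 45/16;  ∫_0^1 -75*x^3/4 dx = -75/16;  ∫_0^1 25*x^2/4 dx = 25/12.
  Sum: 45/16 − 75/16 + 25/12 = 5/24.
∫_0^1 u² dx = 5/336, so ||u||_L² = sqrt(105)/84.
∫_0^1 (u')² dx = 5/24, so ||u'||_L² = sqrt(30)/12.
Ratio ||u||_L² / ||u'||_L² = sqrt(14)/14.
Sharp Poincaré constant on H^1_0(0, 1) is C_P = L/π = 1/π, achieved by sin(π·x).
A polynomial bump cannot attain the sharp Poincaré constant (only the first sine eigenfunction does), so the ratio is strictly less than C_P, consistent with ||u||_L² ≤ C_P ||u'||_L².


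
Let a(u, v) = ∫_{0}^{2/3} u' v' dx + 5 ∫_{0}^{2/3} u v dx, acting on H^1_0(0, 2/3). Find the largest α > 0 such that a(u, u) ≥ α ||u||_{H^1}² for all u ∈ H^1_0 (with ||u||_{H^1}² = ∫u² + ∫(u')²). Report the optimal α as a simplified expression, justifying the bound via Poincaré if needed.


α = 1

Coercivity of a(·,·) on H^1_0(0, 2/3) means a(u, u) ≥ α ||u||_{H^1}² for every u ∈ H^1_0.
The interval has length L = 2/3, and Poincaré/coercivity depend only on L. Here a(u, u) = ∫(u')² + (5)·∫u².
Here c = 5 ≥ 1, so a(u,u) = ∫(u')² + c∫u² ≥ ∫(u')² + ∫u² = ||u||_{H^1}², i.e. α = 1 works. No larger α is possible: a(u,u) ≥ α||u||_{H^1}² means (1−α)∫(u')² ≥ (α−c)∫u², and for the modes u_n = sin(nπ(x−x₀)/L) (x₀ the left endpoint) one has ∫u_n²/∫(u_n')² = (L/(nπ))² → 0, so a(u_n,u_n)/||u_n||_{H^1}² → 1. Hence the optimal constant is α = 1.
Therefore α = 1.


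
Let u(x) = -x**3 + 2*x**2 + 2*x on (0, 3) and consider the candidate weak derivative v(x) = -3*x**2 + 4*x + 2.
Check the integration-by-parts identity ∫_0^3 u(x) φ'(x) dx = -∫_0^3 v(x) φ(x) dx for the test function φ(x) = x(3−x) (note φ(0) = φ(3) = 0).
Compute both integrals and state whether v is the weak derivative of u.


LHS = 9/20, RHS = 9/20. Yes, v = u' weakly.

u(x) = -x**3 + 2*x**2 + 2*x, classical derivative u'(x) = -3*x**2 + 4*x + 2.
φ(x) = x(3−x), so φ'(x) = 3 - 2*x.
Note φ(0) = φ(3) = 0, so the boundary term u·φ vanishes.
LHS = ∫_0^3 u(x) φ'(x) dx = ∫_0^3 (2*x^4 - 7*x^3 + 2*x^2 + 6*x) dx. Term by term:
  ∫_0^3 2*x^4 dx = 486/5;  ∫_0^3 -7*x^3 dx = -567/4;  ∫_0^3 2*x^2 dx = 18;
  ∫_0^3 6*x dx = 27.
Sum: 486/5 − 567/4 + 18 + 27 = 9/20.
So LHS = 9/20.
∫_0^3 v(x) φ(x) dx = ∫_0^3 (3*x^4 - 13*x^3 + 10*x^2 + 6*x) dx. Term by term:
  ∫_0^3 3*x^4 dx = 729/5;  ∫_0^3 -13*x^3 dx = -1053/4;  ∫_0^3 10*x^2 dx = 90;
  ∫_0^3 6*x dx = 27.
Sum: 729/5 − 1053/4 + 90 + 27 = -9/20.
So RHS = -∫_0^3 v(x) φ(x) dx = 9/20.
LHS = RHS, so the identity holds for this test φ.
Moreover u is smooth here and v(x) = u'(x) = -3*x**2 + 4*x + 2 pointwise, so the identity holds for every test function. Hence v is the weak derivative of u.


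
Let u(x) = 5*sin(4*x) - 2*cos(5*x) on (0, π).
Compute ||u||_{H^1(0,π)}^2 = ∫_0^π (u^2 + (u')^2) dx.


||u||_{H^1(0,π)}^2 = 4160/9 + 529*π/2

u'(x) = 10*sin(5*x) + 20*cos(4*x).
Expand u² and (u')² and integrate term by term on (0, π), using: for integers n ≥ 1, ∫_0^π sin²(nx) dx = ∫_0^π cos²(nx) dx = π/2; for n ≠ n', ∫_0^π sin(nx)sin(n'x) dx = ∫_0^π cos(nx)cos(n'x) dx = 0; and by product-to-sum, ∫_0^π sin(nx)cos(n'x) dx = ½∫_0^π [sin((n+n')x) + sin((n−n')x)] dx, which is 0 when n+n' is even and 2n/(n²−n'²) when n+n' is odd (it need not vanish on (0, π)).
  u² squared terms: (-2)²·∫cos(5x)² dx = 4·π/2 = 2*π;  (5)²·∫sin(4x)² dx = 25·π/2 = 25*π/2.
  u² cross terms: 2·(-2)·(5)·∫cos(5x)·sin(4x) dx = -20·(-8/9) = 160/9.
  So ∫_0^π u² dx = 2*π + 25*π/2 + 160/9 = 160/9 + 29*π/2.
  (u')² squared terms: (10)²·∫sin(5x)² dx = 100·π/2 = 50*π;  (20)²·∫cos(4x)² dx = 400·π/2 = 200*π.
  (u')² cross terms: 2·(10)·(20)·∫sin(5x)·cos(4x) dx = 400·(10/9) = 4000/9.
  So ∫_0^π (u')² dx = 50*π + 200*π + 4000/9 = 4000/9 + 250*π.
||u||_{H^1}^2 = (160/9 + 29*π/2) + (4000/9 + 250*π) = 4160/9 + 529*π/2.


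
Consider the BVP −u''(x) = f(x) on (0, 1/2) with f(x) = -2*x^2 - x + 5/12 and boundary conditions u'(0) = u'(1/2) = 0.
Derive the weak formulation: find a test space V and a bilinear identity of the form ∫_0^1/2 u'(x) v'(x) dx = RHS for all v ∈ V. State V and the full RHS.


V = H^1(0, 1/2) (no boundary constraint on v; u is determined up to an additive constant); weak form: ∫_0^1/2 u'v' dx = ∫_0^1/2 (-2*x^2 - x + 5/12) v dx for all v ∈ V.

Multiply both sides by a test function v and integrate from 0 to 1/2:
  ∫_0^1/2 −u''(x) v(x) dx = ∫_0^1/2 f(x) v(x) dx.
Integrate the LHS by parts once:
  ∫_0^1/2 −u'' v dx = −[u'(x) v(x)]_0^1/2 + ∫_0^1/2 u'(x) v'(x) dx.
Thus ∫_0^1/2 u'(x) v'(x) dx = ∫_0^1/2 f(x) v(x) dx + [u'(x) v(x)]_0^1/2.
Choose V so that boundary terms are either known or forced to vanish.
u has homogeneous Neumann: u'(0) = u'(1/2) = 0. So [u' v]_0^1/2 = 0·v(1/2) − 0·v(0) = 0 for any v; take V = H^1(0, 1/2).
Weak formulation: find u (satisfying any essential BC) such that ∫_0^1/2 u'(x) v'(x) dx = ∫_0^1/2 f v dx for all v ∈ V (homogeneous Neumann, so boundary terms vanish).
Substituting f(x) = -2*x^2 - x + 5/12, the right-hand side is ∫_0^1/2 (-2*x^2 - x + 5/12) v dx.
Compatibility check (pure Neumann): taking v ≡ 1 ∈ V gives 0 = ∫_0^1/2 f dx + (0) − (0), i.e. ∫_0^1/2 f dx must equal u'(0) − u'(1/2) = 0. Indeed ∫_0^1/2 (-2*x^2 - x + 5/12) dx = 0, so the data are compatible. The solution is then unique only up to an additive constant (fix it e.g. by requiring ∫_0^1/2 u dx = 0).


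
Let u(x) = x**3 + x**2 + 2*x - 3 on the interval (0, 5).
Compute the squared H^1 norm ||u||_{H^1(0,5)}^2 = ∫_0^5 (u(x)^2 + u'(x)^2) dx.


||u||_{H^1}^2 = 1145755/42

The H^1 norm (squared) on an interval (0, L) is
  ||u||_{H^1}^2 = ∫_0^L u(x)^2 dx + ∫_0^L u'(x)^2 dx.
Compute u'(x) = 3*x**2 + 2*x + 2.
Then u(x)^2 = x**6 + 2*x**5 + 5*x**4 - 2*x**3 - 2*x**2 - 12*x + 9 and u'(x)^2 = 9*x**4 + 12*x**3 + 16*x**2 + 8*x + 4.
Integrate each monomial from 0 to 5 using ∫_0^5 c·x^n dx = c·5^(n+1)/(n+1):
  ∫_0^5 u(x)^2 dx = ∫_0^5 (x^6 + 2*x^5 + 5*x^4 - 2*x^3 - 2*x^2 - 12*x + 9) dx. Term by term:
    ∫_0^5 x^6 dx = 78125/7;  ∫_0^5 2*x^5 dx = 15625/3;  ∫_0^5 5*x^4 dx = 3125;
    ∫_0^5 -2*x^3 dx = -625/2;  ∫_0^5 -2*x^2 dx = -250/3;  ∫_0^5 -12*x dx = -150;
    ∫_0^5 9 dx = 45.
  Sum: 78125/7 + 15625/3 + 3125 − 625/2 − 250/3 − 150 + 45 = 265905/14.
  ∫_0^5 u'(x)^2 dx = ∫_0^5 (9*x^4 + 12*x^3 + 16*x^2 + 8*x + 4) dx. Term by term:
    ∫_0^5 9*x^4 dx = 5625;  ∫_0^5 12*x^3 dx = 1875;  ∫_0^5 16*x^2 dx = 2000/3;
    ∫_0^5 8*x dx = 100;  ∫_0^5 4 dx = 20.
  Sum: 5625 + 1875 + 2000/3 + 100 + 20 = 24860/3.
Adding: ||u||_{H^1}^2 = 265905/14 + 24860/3 = 1145755/42.


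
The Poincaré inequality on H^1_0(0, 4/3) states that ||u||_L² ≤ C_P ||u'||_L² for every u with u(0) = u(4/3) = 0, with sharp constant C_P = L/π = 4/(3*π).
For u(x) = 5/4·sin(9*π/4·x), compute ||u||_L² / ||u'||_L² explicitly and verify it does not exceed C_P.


||u||_L² / ||u'||_L² = 4/(9*π) < C_P = 4/(3*π).

u(x) = 5/4·sin(9*π/4·x), so u'(x) = 45*π*cos(9*π*x/4)/16.
Writing u(x) = A·sin(kπx/L) with A = 5/4 and k = 3, use ∫_0^L sin²(kπx/L) dx = L/2 and ∫_0^L cos²(kπx/L) dx = L/2.
u² = 25/16·sin²(9*π/4·x) and (u')² = 2025*π^2/256·cos²(9*π/4·x), and each of sin², cos² integrates to L/2 = 2/3 over (0, 4/3).
∫_0^4/3 u² dx = 25/24, so ||u||_L² = 5*sqrt(6)/12.
∫_0^4/3 (u')² dx = 675*π^2/128, so ||u'||_L² = 15*sqrt(6)*π/16.
Ratio ||u||_L² / ||u'||_L² = 4/(9*π).
Sharp Poincaré constant on H^1_0(0, 4/3) is C_P = L/π = 4/(3*π), achieved by sin(3*π/4·x).
This is the k = 3 harmonic; the ratio L/(kπ) is strictly less than C_P = L/π, consistent with the sharp inequality ||u||_L² ≤ C_P ||u'||_L².


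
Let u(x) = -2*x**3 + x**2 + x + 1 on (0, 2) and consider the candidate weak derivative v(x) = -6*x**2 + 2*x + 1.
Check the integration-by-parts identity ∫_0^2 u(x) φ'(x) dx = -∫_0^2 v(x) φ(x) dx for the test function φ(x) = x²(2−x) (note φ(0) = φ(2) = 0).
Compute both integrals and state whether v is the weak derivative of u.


LHS = 124/15, RHS = 124/15. Yes, v = u' weakly.

u(x) = -2*x**3 + x**2 + x + 1, classical derivative u'(x) = -6*x**2 + 2*x + 1.
φ(x) = x²(2−x), so φ'(x) = x*(4 - 3*x).
Note φ(0) = φ(2) = 0, so the boundary term u·φ vanishes.
LHS = ∫_0^2 u(x) φ'(x) dx = ∫_0^2 (6*x^5 - 11*x^4 + x^3 + x^2 + 4*x) dx. Term by term:
  ∫_0^2 6*x^5 dx = 64;  ∫_0^2 -11*x^4 dx = -352/5;  ∫_0^2 x^3 dx = 4;
  ∫_0^2 x^2 dx = 8/3;  ∫_0^2 4*x dx = 8.
Sum: 64 − 352/5 + 4 + 8/3 + 8 = 124/15.
So LHS = 124/15.
∫_0^2 v(x) φ(x) dx = ∫_0^2 (6*x^5 - 14*x^4 + 3*x^3 + 2*x^2) dx. Term by term:
  ∫_0^2 6*x^5 dx = 64;  ∫_0^2 -14*x^4 dx = -448/5;  ∫_0^2 3*x^3 dx = 12;
  ∫_0^2 2*x^2 dx = 16/3.
Sum: 64 − 448/5 + 12 + 16/3 = -124/15.
So RHS = -∫_0^2 v(x) φ(x) dx = 124/15.
LHS = RHS, so the identity holds for this test φ.
Moreover u is smooth here and v(x) = u'(x) = -6*x**2 + 2*x + 1 pointwise, so the identity holds for every test function. Hence v is the weak derivative of u.


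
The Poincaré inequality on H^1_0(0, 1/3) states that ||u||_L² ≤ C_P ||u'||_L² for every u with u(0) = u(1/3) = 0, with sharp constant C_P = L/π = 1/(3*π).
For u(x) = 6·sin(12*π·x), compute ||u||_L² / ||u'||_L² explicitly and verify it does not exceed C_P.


||u||_L² / ||u'||_L² = 1/(12*π) < C_P = 1/(3*π).

u(x) = 6·sin(12*π·x), so u'(x) = 72*π*cos(12*π*x).
Writing u(x) = A·sin(kπx/L) with A = 6 and k = 4, use ∫_0^L sin²(kπx/L) dx = L/2 and ∫_0^L cos²(kπx/L) dx = L/2.
u² = 36·sin²(12*π·x) and (u')² = 5184*π^2·cos²(12*π·x), and each of sin², cos² integrates to L/2 = 1/6 over (0, 1/3).
∫_0^1/3 u² dx = 6, so ||u||_L² = sqrt(6).
∫_0^1/3 (u')² dx = 864*π^2, so ||u'||_L² = 12*sqrt(6)*π.
Ratio ||u||_L² / ||u'||_L² = 1/(12*π).
Sharp Poincaré constant on H^1_0(0, 1/3) is C_P = L/π = 1/(3*π), achieved by sin(3*π·x).
This is the k = 4 harmonic; the ratio L/(kπ) is strictly less than C_P = L/π, consistent with the sharp inequality ||u||_L² ≤ C_P ||u'||_L².


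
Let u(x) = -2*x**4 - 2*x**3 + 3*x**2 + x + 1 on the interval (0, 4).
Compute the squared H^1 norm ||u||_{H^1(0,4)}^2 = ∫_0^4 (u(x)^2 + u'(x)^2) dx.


||u||_{H^1}^2 = 15791576/45

The H^1 norm (squared) on an interval (0, L) is
  ||u||_{H^1}^2 = ∫_0^L u(x)^2 dx + ∫_0^L u'(x)^2 dx.
Compute u'(x) = -8*x**3 - 6*x**2 + 6*x + 1.
Then u(x)^2 = 4*x**8 + 8*x**7 - 8*x**6 - 16*x**5 + x**4 + 2*x**3 + 7*x**2 + 2*x + 1 and u'(x)^2 = 64*x**6 + 96*x**5 - 60*x**4 - 88*x**3 + 24*x**2 + 12*x + 1.
Integrate each monomial from 0 to 4 using ∫_0^4 c·x^n dx = c·4^(n+1)/(n+1):
  ∫_0^4 u(x)^2 dx = ∫_0^4 (4*x^8 + 8*x^7 - 8*x^6 - 16*x^5 + x^4 + 2*x^3 + 7*x^2 + 2*x + 1) dx. Term by term:
    ∫_0^4 4*x^8 dx = 1048576/9;  ∫_0^4 8*x^7 dx = 65536;  ∫_0^4 -8*x^6 dx = -131072/7;
    ∫_0^4 -16*x^5 dx = -32768/3;  ∫_0^4 x^4 dx = 1024/5;  ∫_0^4 2*x^3 dx = 128;
    ∫_0^4 7*x^2 dx = 448/3;  ∫_0^4 2*x dx = 16;  ∫_0^4 1 dx = 4.
  Sum: 1048576/9 + 65536 − 131072/7 − 32768/3 + 1024/5 + 128 + 448/3 + 16 + 4 = 48163292/315.
  ∫_0^4 u'(x)^2 dx = ∫_0^4 (64*x^6 + 96*x^5 - 60*x^4 - 88*x^3 + 24*x^2 + 12*x + 1) dx. Term by term:
    ∫_0^4 64*x^6 dx = 1048576/7;  ∫_0^4 96*x^5 dx = 65536;  ∫_0^4 -60*x^4 dx = -12288;
    ∫_0^4 -88*x^3 dx = -5632;  ∫_0^4 24*x^2 dx = 512;  ∫_0^4 12*x dx = 96;
    ∫_0^4 1 dx = 4.
  Sum: 1048576/7 + 65536 − 12288 − 5632 + 512 + 96 + 4 = 1386172/7.
Adding: ||u||_{H^1}^2 = 48163292/315 + 1386172/7 = 15791576/45.


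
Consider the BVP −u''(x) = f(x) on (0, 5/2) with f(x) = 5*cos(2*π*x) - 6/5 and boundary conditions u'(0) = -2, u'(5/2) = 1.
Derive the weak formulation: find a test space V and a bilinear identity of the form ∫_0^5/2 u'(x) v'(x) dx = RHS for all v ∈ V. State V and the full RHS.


V = H^1(0, 5/2) (v unrestricted at boundary; u is determined up to an additive constant); weak form: ∫_0^5/2 u'v' dx = ∫_0^5/2 (5*cos(2*π*x) - 6/5) v dx + v(5/2) + 2·v(0) for all v ∈ V.

Multiply both sides by a test function v and integrate from 0 to 5/2:
  ∫_0^5/2 −u''(x) v(x) dx = ∫_0^5/2 f(x) v(x) dx.
Integrate the LHS by parts once:
  ∫_0^5/2 −u'' v dx = −[u'(x) v(x)]_0^5/2 + ∫_0^5/2 u'(x) v'(x) dx.
Thus ∫_0^5/2 u'(x) v'(x) dx = ∫_0^5/2 f(x) v(x) dx + [u'(x) v(x)]_0^5/2.
Choose V so that boundary terms are either known or forced to vanish.
u has inhomogeneous Neumann u'(0) = -2, u'(5/2) = 1. [u' v]_0^5/2 = (1)·v(5/2) − (-2)·v(0) = v(5/2) + 2·v(0). Take V = H^1(0, 5/2); boundary term becomes part of RHS.
Weak formulation: find u (satisfying any essential BC) such that ∫_0^5/2 u'(x) v'(x) dx = ∫_0^5/2 f v dx + v(5/2) + 2·v(0) for all v ∈ V (Neumann data are natural BCs: they enter the RHS as boundary terms).
Substituting f(x) = 5*cos(2*π*x) - 6/5, the right-hand side is ∫_0^5/2 (5*cos(2*π*x) - 6/5) v dx + v(5/2) + 2·v(0).
Compatibility check (pure Neumann): taking v ≡ 1 ∈ V gives 0 = ∫_0^5/2 f dx + (1) − (-2), i.e. ∫_0^5/2 f dx must equal u'(0) − u'(5/2) = -3. Indeed ∫_0^5/2 (5*cos(2*π*x) - 6/5) dx = -3, so the data are compatible. The solution is then unique only up to an additive constant (fix it e.g. by requiring ∫_0^5/2 u dx = 0).


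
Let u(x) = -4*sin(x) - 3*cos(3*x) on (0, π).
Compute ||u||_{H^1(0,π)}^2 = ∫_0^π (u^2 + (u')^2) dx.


||u||_{H^1(0,π)}^2 = 61*π

u'(x) = 9*sin(3*x) - 4*cos(x).
Expand u² and (u')² and integrate term by term on (0, π), using: for integers n ≥ 1, ∫_0^π sin²(nx) dx = ∫_0^π cos²(nx) dx = π/2; for n ≠ n', ∫_0^π sin(nx)sin(n'x) dx = ∫_0^π cos(nx)cos(n'x) dx = 0; and by product-to-sum, ∫_0^π sin(nx)cos(n'x) dx = ½∫_0^π [sin((n+n')x) + sin((n−n')x)] dx, which is 0 when n+n' is even and 2n/(n²−n'²) when n+n' is odd (it need not vanish on (0, π)).
  u² squared terms: (-4)²·∫sin(x)² dx = 16·π/2 = 8*π;  (-3)²·∫cos(3x)² dx = 9·π/2 = 9*π/2.
  u² cross terms: 2·(-4)·(-3)·∫sin(x)·cos(3x) dx = 24·(0) = 0.
  So ∫_0^π u² dx = 8*π + 9*π/2 + 0 = 25*π/2.
  (u')² squared terms: (-4)²·∫cos(x)² dx = 16·π/2 = 8*π;  (9)²·∫sin(3x)² dx = 81·π/2 = 81*π/2.
  (u')² cross terms: 2·(-4)·(9)·∫cos(x)·sin(3x) dx = -72·(0) = 0.
  So ∫_0^π (u')² dx = 8*π + 81*π/2 + 0 = 97*π/2.
||u||_{H^1}^2 = (25*π/2) + (97*π/2) = 61*π.


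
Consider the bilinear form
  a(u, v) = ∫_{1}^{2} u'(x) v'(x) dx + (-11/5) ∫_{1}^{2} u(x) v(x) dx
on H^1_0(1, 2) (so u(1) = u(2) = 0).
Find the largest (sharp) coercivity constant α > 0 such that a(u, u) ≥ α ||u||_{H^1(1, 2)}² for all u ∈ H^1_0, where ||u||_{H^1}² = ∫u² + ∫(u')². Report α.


α = (-11/5 + π^2)/(1 + π^2)

Coercivity of a(·,·) on H^1_0(1, 2) means a(u, u) ≥ α ||u||_{H^1}² for every u ∈ H^1_0.
The interval has length L = 1, and Poincaré/coercivity depend only on L. Here a(u, u) = ∫(u')² + (-11/5)·∫u².
Here c = -11/5 < 0 with |c| < (π/L)² = π^2, so coercivity still holds. The condition a(u,u) ≥ α||u||_{H^1}² reads (1−α)∫(u')² ≥ (α−c)∫u². Any admissible α is ≤ 1 (rapidly oscillating u have ∫u²/∫(u')² → 0), and α = 1 would force 0 ≥ (1−c)∫u², impossible since c < 1; so 1−α > 0. By the sharp Poincaré inequality on H^1_0 of an interval of length L, ∫(u')² ≥ (π/L)²∫u² with equality for the first sine mode sin(π(x−x₀)/L) (x₀ the left endpoint), so the inequality holds for all u iff (1−α)(π/L)² ≥ α − c, i.e. α ≤ ((π/L)² + c)/((π/L)² + 1) = (1 + c(L/π)²)/(1 + (L/π)²). (Direct route, valid since c ≤ 0: Poincaré gives c∫u² ≥ c(L/π)²∫(u')², so a(u,u) ≥ (1 + c(L/π)²)∫(u')², while ||u||_{H^1}² ≤ (1 + (L/π)²)∫(u')²; dividing yields the same α.) With (π/L)² = π^2 and c = -11/5, the largest admissible constant is α = ((π/L)² + c)/((π/L)² + 1).
Simplifying, α = (-11/5 + π^2)/(1 + π^2).


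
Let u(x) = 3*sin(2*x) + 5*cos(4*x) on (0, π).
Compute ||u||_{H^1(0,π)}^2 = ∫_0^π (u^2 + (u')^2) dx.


||u||_{H^1(0,π)}^2 = 235*π

u'(x) = -20*sin(4*x) + 6*cos(2*x).
Expand u² and (u')² and integrate term by term on (0, π), using: for integers n ≥ 1, ∫_0^π sin²(nx) dx = ∫_0^π cos²(nx) dx = π/2; for n ≠ n', ∫_0^π sin(nx)sin(n'x) dx = ∫_0^π cos(nx)cos(n'x) dx = 0; and by product-to-sum, ∫_0^π sin(nx)cos(n'x) dx = ½∫_0^π [sin((n+n')x) + sin((n−n')x)] dx, which is 0 when n+n' is even and 2n/(n²−n'²) when n+n' is odd (it need not vanish on (0, π)).
  u² squared terms: (3)²·∫sin(2x)² dx = 9·π/2 = 9*π/2;  (5)²·∫cos(4x)² dx = 25·π/2 = 25*π/2.
  u² cross terms: 2·(3)·(5)·∫sin(2x)·cos(4x) dx = 30·(0) = 0.
  So ∫_0^π u² dx = 9*π/2 + 25*π/2 + 0 = 17*π.
  (u')² squared terms: (-20)²·∫sin(4x)² dx = 400·π/2 = 200*π;  (6)²·∫cos(2x)² dx = 36·π/2 = 18*π.
  (u')² cross terms: 2·(-20)·(6)·∫sin(4x)·cos(2x) dx = -240·(0) = 0.
  So ∫_0^π (u')² dx = 200*π + 18*π + 0 = 218*π.
||u||_{H^1}^2 = (17*π) + (218*π) = 235*π.


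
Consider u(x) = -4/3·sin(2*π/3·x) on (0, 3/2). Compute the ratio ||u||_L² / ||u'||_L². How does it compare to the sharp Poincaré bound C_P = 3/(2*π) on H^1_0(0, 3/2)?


||u||_L² / ||u'||_L² = 3/(2*π) = C_P.

u(x) = -4/3·sin(2*π/3·x), so u'(x) = -8*π*cos(2*π*x/3)/9.
Writing u(x) = A·sin(kπx/L) with A = -4/3 and k = 1, use ∫_0^L sin²(kπx/L) dx = L/2 and ∫_0^L cos²(kπx/L) dx = L/2.
u² = 16/9·sin²(2*π/3·x) and (u')² = 64*π^2/81·cos²(2*π/3·x), and each of sin², cos² integrates to L/2 = 3/4 over (0, 3/2).
∫_0^3/2 u² dx = 4/3, so ||u||_L² = 2*sqrt(3)/3.
∫_0^3/2 (u')² dx = 16*π^2/27, so ||u'||_L² = 4*sqrt(3)*π/9.
Ratio ||u||_L² / ||u'||_L² = 3/(2*π).
Sharp Poincaré constant on H^1_0(0, 3/2) is C_P = L/π = 3/(2*π), achieved by sin(2*π/3·x).
This is the k = 1 eigenfunction (up to amplitude), so the ratio equals the sharp Poincaré constant exactly.


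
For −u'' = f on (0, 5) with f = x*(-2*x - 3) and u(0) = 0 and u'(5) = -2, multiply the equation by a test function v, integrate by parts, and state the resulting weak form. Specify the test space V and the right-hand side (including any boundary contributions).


V = {v ∈ H^1(0, 5) : v(0) = 0} (test functions vanish at x = 0 where u is specified); weak form: ∫_0^5 u'v' dx = ∫_0^5 (x*(-2*x - 3)) v dx − 2·v(5) for all v ∈ V.

Multiply both sides by a test function v and integrate from 0 to 5:
  ∫_0^5 −u''(x) v(x) dx = ∫_0^5 f(x) v(x) dx.
Integrate the LHS by parts once:
  ∫_0^5 −u'' v dx = −[u'(x) v(x)]_0^5 + ∫_0^5 u'(x) v'(x) dx.
Thus ∫_0^5 u'(x) v'(x) dx = ∫_0^5 f(x) v(x) dx + [u'(x) v(x)]_0^5.
Choose V so that boundary terms are either known or forced to vanish.
Mixed BC: u(0) = 0 (Dirichlet) and u'(5) = -2 (Neumann). Define V = {v ∈ H^1(0, 5) : v(0) = 0}. Then [u' v]_0^5 = u'(5)·v(5) − u'(0)·0 = − 2·v(5).
Weak formulation: find u (satisfying any essential BC) such that ∫_0^5 u'(x) v'(x) dx = ∫_0^5 f v dx − 2·v(5) for all v ∈ V (Dirichlet at 0 absorbed into V; Neumann datum at x = 5 contributes the boundary term).
Substituting f(x) = x*(-2*x - 3), the right-hand side is ∫_0^5 (x*(-2*x - 3)) v dx − 2·v(5).


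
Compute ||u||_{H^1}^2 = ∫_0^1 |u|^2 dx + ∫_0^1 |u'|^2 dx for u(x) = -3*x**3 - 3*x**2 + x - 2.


||u||_{H^1}^2 = 11953/210

The H^1 norm (squared) on an interval (0, L) is
  ||u||_{H^1}^2 = ∫_0^L u(x)^2 dx + ∫_0^L u'(x)^2 dx.
Compute u'(x) = -9*x**2 - 6*x + 1.
Then u(x)^2 = 9*x**6 + 18*x**5 + 3*x**4 + 6*x**3 + 13*x**2 - 4*x + 4 and u'(x)^2 = 81*x**4 + 108*x**3 + 18*x**2 - 12*x + 1.
Integrate each monomial from 0 to 1 using ∫_0^1 c·x^n dx = c·1^(n+1)/(n+1):
  ∫_0^1 u(x)^2 dx = ∫_0^1 (9*x^6 + 18*x^5 + 3*x^4 + 6*x^3 + 13*x^2 - 4*x + 4) dx. Term by term:
    ∫_0^1 9*x^6 dx = 9/7;  ∫_0^1 18*x^5 dx = 3;  ∫_0^1 3*x^4 dx = 3/5;
    ∫_0^1 6*x^3 dx = 3/2;  ∫_0^1 13*x^2 dx = 13/3;  ∫_0^1 -4*x dx = -2;
    ∫_0^1 4 dx = 4.
  Sum: 9/7 + 3 + 3/5 + 3/2 + 13/3 − 2 + 4 = 2671/210.
  ∫_0^1 u'(x)^2 dx = ∫_0^1 (81*x^4 + 108*x^3 + 18*x^2 - 12*x + 1) dx. Term by term:
    ∫_0^1 81*x^4 dx = 81/5;  ∫_0^1 108*x^3 dx = 27;  ∫_0^1 18*x^2 dx = 6;
    ∫_0^1 -12*x dx = -6;  ∫_0^1 1 dx = 1.
  Sum: 81/5 + 27 + 6 − 6 + 1 = 221/5.
Adding: ||u||_{H^1}^2 = 2671/210 + 221/5 = 11953/210.


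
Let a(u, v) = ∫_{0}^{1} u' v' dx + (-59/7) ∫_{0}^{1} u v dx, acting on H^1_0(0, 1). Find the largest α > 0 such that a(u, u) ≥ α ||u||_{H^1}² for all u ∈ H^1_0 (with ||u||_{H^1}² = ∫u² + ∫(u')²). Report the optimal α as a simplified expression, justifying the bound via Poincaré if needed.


α = (-59/7 + π^2)/(1 + π^2)

Coercivity of a(·,·) on H^1_0(0, 1) means a(u, u) ≥ α ||u||_{H^1}² for every u ∈ H^1_0.
The interval has length L = 1, and Poincaré/coercivity depend only on L. Here a(u, u) = ∫(u')² + (-59/7)·∫u².
Here c = -59/7 < 0 with |c| < (π/L)² = π^2, so coercivity still holds. The condition a(u,u) ≥ α||u||_{H^1}² reads (1−α)∫(u')² ≥ (α−c)∫u². Any admissible α is ≤ 1 (rapidly oscillating u have ∫u²/∫(u')² → 0), and α = 1 would force 0 ≥ (1−c)∫u², impossible since c < 1; so 1−α > 0. By the sharp Poincaré inequality on H^1_0 of an interval of length L, ∫(u')² ≥ (π/L)²∫u² with equality for the first sine mode sin(π(x−x₀)/L) (x₀ the left endpoint), so the inequality holds for all u iff (1−α)(π/L)² ≥ α − c, i.e. α ≤ ((π/L)² + c)/((π/L)² + 1) = (1 + c(L/π)²)/(1 + (L/π)²). (Direct route, valid since c ≤ 0: Poincaré gives c∫u² ≥ c(L/π)²∫(u')², so a(u,u) ≥ (1 + c(L/π)²)∫(u')², while ||u||_{H^1}² ≤ (1 + (L/π)²)∫(u')²; dividing yields the same α.) With (π/L)² = π^2 and c = -59/7, the largest admissible constant is α = ((π/L)² + c)/((π/L)² + 1).
Simplifying, α = (-59/7 + π^2)/(1 + π^2).


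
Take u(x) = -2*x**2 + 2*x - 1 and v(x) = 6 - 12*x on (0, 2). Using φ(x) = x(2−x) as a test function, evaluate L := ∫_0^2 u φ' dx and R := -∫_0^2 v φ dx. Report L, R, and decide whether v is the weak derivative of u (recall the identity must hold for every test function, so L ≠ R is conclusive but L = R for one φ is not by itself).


LHS = 8/3, RHS = 8. No, v is not the weak derivative of u.

u(x) = -2*x**2 + 2*x - 1, classical derivative u'(x) = 2 - 4*x.
φ(x) = x(2−x), so φ'(x) = 2 - 2*x.
Note φ(0) = φ(2) = 0, so the boundary term u·φ vanishes.
LHS = ∫_0^2 u(x) φ'(x) dx = ∫_0^2 (4*x^3 - 8*x^2 + 6*x - 2) dx. Term by term:
  ∫_0^2 4*x^3 dx = 16;  ∫_0^2 -8*x^2 dx = -64/3;  ∫_0^2 6*x dx = 12;
  ∫_0^2 -2 dx = -4.
Sum: 16 − 64/3 + 12 − 4 = 8/3.
So LHS = 8/3.
∫_0^2 v(x) φ(x) dx = ∫_0^2 (12*x^3 - 30*x^2 + 12*x) dx. Term by term:
  ∫_0^2 12*x^3 dx = 48;  ∫_0^2 -30*x^2 dx = -80;  ∫_0^2 12*x dx = 24.
Sum: 48 − 80 + 24 = -8.
So RHS = -∫_0^2 v(x) φ(x) dx = 8.
LHS − RHS = -16/3 ≠ 0, so the identity fails.
(For a valid weak derivative the identity must hold for EVERY test function, in particular this one. The failure shows v is NOT the weak derivative of u.)
Correct weak derivative would be u'(x) = 2 - 4*x.
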